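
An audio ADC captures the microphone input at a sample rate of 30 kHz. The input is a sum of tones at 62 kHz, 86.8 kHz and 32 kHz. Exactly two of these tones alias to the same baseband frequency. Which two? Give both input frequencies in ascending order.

fs/2 = 15 kHz.
62 kHz mod fs = 2 kHz.
2 kHz ≤ fs/2 = 15 kHz, appears at 2 kHz.
86.8 kHz mod fs = 26.8 kHz.
26.8 kHz > fs/2 = 15 kHz, folds to fs − 26.8 kHz = 3.2 kHz.
32 kHz mod fs = 2 kHz.
2 kHz ≤ fs/2 = 15 kHz, appears at 2 kHz.
32 kHz and 62 kHz both map to 2 kHz.

32 kHz, 62 kHz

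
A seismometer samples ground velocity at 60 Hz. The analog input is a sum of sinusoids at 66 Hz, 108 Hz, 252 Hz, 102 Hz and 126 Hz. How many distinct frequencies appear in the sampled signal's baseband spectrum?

fs/2 = 30 Hz.
66 Hz mod fs = 6 Hz.
6 Hz ≤ fs/2 = 30 Hz, appears at 6 Hz.
108 Hz mod fs = 48 Hz.
48 Hz > fs/2 = 30 Hz, folds to fs − 48 Hz = 12 Hz.
252 Hz mod fs = 12 Hz.
12 Hz ≤ fs/2 = 30 Hz, appears at 12 Hz.
102 Hz mod fs = 42 Hz.
42 Hz > fs/2 = 30 Hz, folds to fs − 42 Hz = 18 Hz.
126 Hz mod fs = 6 Hz.
6 Hz ≤ fs/2 = 30 Hz, appears at 6 Hz.
Distinct values: {6 Hz, 12 Hz, 18 Hz} → 3.

3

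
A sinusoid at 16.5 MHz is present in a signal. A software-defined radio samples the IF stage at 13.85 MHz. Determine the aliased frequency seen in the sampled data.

16.5 MHz mod fs = 2.65 MHz.
2.65 MHz ≤ fs/2 = 6.925 MHz, appears at 2.65 MHz.

2.65 MHz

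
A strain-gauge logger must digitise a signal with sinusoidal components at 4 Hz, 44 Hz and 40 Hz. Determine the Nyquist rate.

88 Hz

Highest-frequency component: 44 Hz.
Nyquist rate = 2 × 44 Hz = 88 Hz.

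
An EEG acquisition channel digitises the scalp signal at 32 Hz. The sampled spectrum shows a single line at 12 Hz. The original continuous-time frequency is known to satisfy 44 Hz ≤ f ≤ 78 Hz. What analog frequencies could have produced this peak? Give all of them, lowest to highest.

Frequencies that alias to 12 Hz are k·fs ± 12 Hz for integer k ≥ 0.
k=0: 12 Hz.
k=1: 20 Hz, 44 Hz.
k=2: 52 Hz, 76 Hz.
k=3: 84 Hz, 108 Hz.
Within [44 Hz, 78 Hz]: 44 Hz, 52 Hz, 76 Hz.

44 Hz, 52 Hz, 76 Hz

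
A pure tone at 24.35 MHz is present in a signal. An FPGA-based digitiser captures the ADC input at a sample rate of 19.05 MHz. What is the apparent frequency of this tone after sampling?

5.3 MHz

24.35 MHz mod fs = 5.3 MHz.
5.3 MHz ≤ fs/2 = 9.525 MHz, appears at 5.3 MHz.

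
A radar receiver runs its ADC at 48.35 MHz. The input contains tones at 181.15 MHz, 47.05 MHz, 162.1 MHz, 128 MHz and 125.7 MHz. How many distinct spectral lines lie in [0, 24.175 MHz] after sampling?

fs/2 = 24.175 MHz.
181.15 MHz mod fs = 36.1 MHz.
36.1 MHz > fs/2 = 24.175 MHz, folds to fs − 36.1 MHz = 12.25 MHz.
47.05 MHz > fs/2 = 24.175 MHz, folds to fs − 47.05 MHz = 1.3 MHz.
162.1 MHz mod fs = 17.05 MHz.
17.05 MHz ≤ fs/2 = 24.175 MHz, appears at 17.05 MHz.
128 MHz mod fs = 31.3 MHz.
31.3 MHz > fs/2 = 24.175 MHz, folds to fs − 31.3 MHz = 17.05 MHz.
125.7 MHz mod fs = 29 MHz.
29 MHz > fs/2 = 24.175 MHz, folds to fs − 29 MHz = 19.35 MHz.
Distinct values: {1.3 MHz, 12.25 MHz, 17.05 MHz, 19.35 MHz} → 4.

4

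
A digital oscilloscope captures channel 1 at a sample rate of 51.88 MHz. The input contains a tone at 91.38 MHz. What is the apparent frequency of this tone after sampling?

91.38 MHz mod fs = 39.5 MHz.
39.5 MHz > fs/2 = 25.94 MHz, folds to fs − 39.5 MHz = 12.38 MHz.

12.38 MHz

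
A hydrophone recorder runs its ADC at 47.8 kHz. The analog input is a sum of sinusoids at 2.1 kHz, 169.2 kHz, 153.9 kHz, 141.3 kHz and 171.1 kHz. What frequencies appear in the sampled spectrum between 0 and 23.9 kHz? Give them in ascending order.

fs/2 = 23.9 kHz.
2.1 kHz ≤ fs/2 = 23.9 kHz, passes unchanged.
169.2 kHz mod fs = 25.8 kHz.
25.8 kHz > fs/2 = 23.9 kHz, folds to fs − 25.8 kHz = 22 kHz.
153.9 kHz mod fs = 10.5 kHz.
10.5 kHz ≤ fs/2 = 23.9 kHz, appears at 10.5 kHz.
141.3 kHz mod fs = 45.7 kHz.
45.7 kHz > fs/2 = 23.9 kHz, folds to fs − 45.7 kHz = 2.1 kHz.
171.1 kHz mod fs = 27.7 kHz.
27.7 kHz > fs/2 = 23.9 kHz, folds to fs − 27.7 kHz = 20.1 kHz.
Distinct values: {2.1 kHz, 10.5 kHz, 20.1 kHz, 22 kHz}.

2.1 kHz, 10.5 kHz, 20.1 kHz, 22 kHz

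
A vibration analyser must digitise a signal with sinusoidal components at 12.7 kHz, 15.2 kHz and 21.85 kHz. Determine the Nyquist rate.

Highest-frequency component: 21.85 kHz.
Nyquist rate = 2 × 21.85 kHz = 43.7 kHz.

43.7 kHz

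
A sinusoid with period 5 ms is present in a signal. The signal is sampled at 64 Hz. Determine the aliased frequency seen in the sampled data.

T = 5 ms → f = 1/T = 200 Hz.
200 Hz mod fs = 8 Hz.
8 Hz ≤ fs/2 = 32 Hz, appears at 8 Hz.

8 Hz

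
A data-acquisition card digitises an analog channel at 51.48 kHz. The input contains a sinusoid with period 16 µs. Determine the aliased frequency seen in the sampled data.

11.02 kHz

T = 16 µs → f = 1/T = 62.5 kHz.
62.5 kHz mod fs = 11.02 kHz.
11.02 kHz ≤ fs/2 = 25.74 kHz, appears at 11.02 kHz.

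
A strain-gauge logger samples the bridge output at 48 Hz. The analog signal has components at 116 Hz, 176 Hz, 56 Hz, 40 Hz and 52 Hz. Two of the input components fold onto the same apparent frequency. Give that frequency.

fs/2 = 24 Hz.
116 Hz mod fs = 20 Hz.
20 Hz ≤ fs/2 = 24 Hz, appears at 20 Hz.
176 Hz mod fs = 32 Hz.
32 Hz > fs/2 = 24 Hz, folds to fs − 32 Hz = 16 Hz.
56 Hz mod fs = 8 Hz.
8 Hz ≤ fs/2 = 24 Hz, appears at 8 Hz.
40 Hz > fs/2 = 24 Hz, folds to fs − 40 Hz = 8 Hz.
52 Hz mod fs = 4 Hz.
4 Hz ≤ fs/2 = 24 Hz, appears at 4 Hz.
40 Hz and 56 Hz both map to 8 Hz.

8 Hz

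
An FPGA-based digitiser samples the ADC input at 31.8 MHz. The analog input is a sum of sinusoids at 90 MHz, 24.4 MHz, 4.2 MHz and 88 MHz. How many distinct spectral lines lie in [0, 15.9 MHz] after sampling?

3

fs/2 = 15.9 MHz.
90 MHz mod fs = 26.4 MHz.
26.4 MHz > fs/2 = 15.9 MHz, folds to fs − 26.4 MHz = 5.4 MHz.
24.4 MHz > fs/2 = 15.9 MHz, folds to fs − 24.4 MHz = 7.4 MHz.
4.2 MHz ≤ fs/2 = 15.9 MHz, passes unchanged.
88 MHz mod fs = 24.4 MHz.
24.4 MHz > fs/2 = 15.9 MHz, folds to fs − 24.4 MHz = 7.4 MHz.
Distinct values: {4.2 MHz, 5.4 MHz, 7.4 MHz} → 3.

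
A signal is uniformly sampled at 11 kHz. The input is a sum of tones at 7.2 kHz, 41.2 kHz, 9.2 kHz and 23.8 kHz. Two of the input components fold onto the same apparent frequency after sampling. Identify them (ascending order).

fs/2 = 5.5 kHz.
7.2 kHz > fs/2 = 5.5 kHz, folds to fs − 7.2 kHz = 3.8 kHz.
41.2 kHz mod fs = 8.2 kHz.
8.2 kHz > fs/2 = 5.5 kHz, folds to fs − 8.2 kHz = 2.8 kHz.
9.2 kHz > fs/2 = 5.5 kHz, folds to fs − 9.2 kHz = 1.8 kHz.
23.8 kHz mod fs = 1.8 kHz.
1.8 kHz ≤ fs/2 = 5.5 kHz, appears at 1.8 kHz.
9.2 kHz and 23.8 kHz both map to 1.8 kHz.

9.2 kHz, 23.8 kHz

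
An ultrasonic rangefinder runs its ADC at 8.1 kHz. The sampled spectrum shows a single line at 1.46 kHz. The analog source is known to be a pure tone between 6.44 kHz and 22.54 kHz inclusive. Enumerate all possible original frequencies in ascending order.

Frequencies that alias to 1.46 kHz are k·fs ± 1.46 kHz for integer k ≥ 0.
k=0: 1.46 kHz.
k=1: 6.64 kHz, 9.56 kHz.
k=2: 14.74 kHz, 17.66 kHz.
k=3: 22.84 kHz, 25.76 kHz.
Within [6.44 kHz, 22.54 kHz]: 6.64 kHz, 9.56 kHz, 14.74 kHz, 17.66 kHz.

6.64 kHz, 9.56 kHz, 14.74 kHz, 17.66 kHz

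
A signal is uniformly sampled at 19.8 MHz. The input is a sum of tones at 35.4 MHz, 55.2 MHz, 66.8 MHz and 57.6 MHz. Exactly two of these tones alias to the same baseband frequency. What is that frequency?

4.2 MHz

fs/2 = 9.9 MHz.
35.4 MHz mod fs = 15.6 MHz.
15.6 MHz > fs/2 = 9.9 MHz, folds to fs − 15.6 MHz = 4.2 MHz.
55.2 MHz mod fs = 15.6 MHz.
15.6 MHz > fs/2 = 9.9 MHz, folds to fs − 15.6 MHz = 4.2 MHz.
66.8 MHz mod fs = 7.4 MHz.
7.4 MHz ≤ fs/2 = 9.9 MHz, appears at 7.4 MHz.
57.6 MHz mod fs = 18 MHz.
18 MHz > fs/2 = 9.9 MHz, folds to fs − 18 MHz = 1.8 MHz.
35.4 MHz and 55.2 MHz both map to 4.2 MHz.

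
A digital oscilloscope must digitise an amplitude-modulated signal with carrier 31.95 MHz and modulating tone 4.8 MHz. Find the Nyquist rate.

73.5 MHz

AM sidebands sit at fc ± fm = 27.15 MHz and 36.75 MHz.
Highest-frequency component: 36.75 MHz.
Nyquist rate = 2 × 36.75 MHz = 73.5 MHz.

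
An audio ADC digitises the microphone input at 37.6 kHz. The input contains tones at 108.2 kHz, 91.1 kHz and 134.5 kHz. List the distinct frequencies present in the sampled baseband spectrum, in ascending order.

fs/2 = 18.8 kHz.
108.2 kHz mod fs = 33 kHz.
33 kHz > fs/2 = 18.8 kHz, folds to fs − 33 kHz = 4.6 kHz.
91.1 kHz mod fs = 15.9 kHz.
15.9 kHz ≤ fs/2 = 18.8 kHz, appears at 15.9 kHz.
134.5 kHz mod fs = 21.7 kHz.
21.7 kHz > fs/2 = 18.8 kHz, folds to fs − 21.7 kHz = 15.9 kHz.
Distinct values: {4.6 kHz, 15.9 kHz}.

4.6 kHz, 15.9 kHz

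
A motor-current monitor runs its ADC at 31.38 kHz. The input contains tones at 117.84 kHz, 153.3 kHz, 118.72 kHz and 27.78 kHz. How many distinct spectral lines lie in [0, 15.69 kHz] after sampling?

3

fs/2 = 15.69 kHz.
117.84 kHz mod fs = 23.7 kHz.
23.7 kHz > fs/2 = 15.69 kHz, folds to fs − 23.7 kHz = 7.68 kHz.
153.3 kHz mod fs = 27.78 kHz.
27.78 kHz > fs/2 = 15.69 kHz, folds to fs − 27.78 kHz = 3.6 kHz.
118.72 kHz mod fs = 24.58 kHz.
24.58 kHz > fs/2 = 15.69 kHz, folds to fs − 24.58 kHz = 6.8 kHz.
27.78 kHz > fs/2 = 15.69 kHz, folds to fs − 27.78 kHz = 3.6 kHz.
Distinct values: {3.6 kHz, 6.8 kHz, 7.68 kHz} → 3.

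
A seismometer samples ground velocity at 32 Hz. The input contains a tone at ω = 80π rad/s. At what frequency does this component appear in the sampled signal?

8 Hz

ω = 80π rad/s → f = ω/(2π) = 40 Hz.
40 Hz mod fs = 8 Hz.
8 Hz ≤ fs/2 = 16 Hz, appears at 8 Hz.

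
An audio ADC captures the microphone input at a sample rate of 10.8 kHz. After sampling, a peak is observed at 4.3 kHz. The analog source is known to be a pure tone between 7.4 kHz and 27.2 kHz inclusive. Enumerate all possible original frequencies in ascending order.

15.1 kHz, 17.3 kHz, 25.9 kHz

Frequencies that alias to 4.3 kHz are k·fs ± 4.3 kHz for integer k ≥ 0.
k=0: 4.3 kHz.
k=1: 6.5 kHz, 15.1 kHz.
k=2: 17.3 kHz, 25.9 kHz.
k=3: 28.1 kHz, 36.7 kHz.
Within [7.4 kHz, 27.2 kHz]: 15.1 kHz, 17.3 kHz, 25.9 kHz.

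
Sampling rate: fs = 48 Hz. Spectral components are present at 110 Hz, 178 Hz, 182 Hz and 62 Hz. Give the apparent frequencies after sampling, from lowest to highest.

fs/2 = 24 Hz.
110 Hz mod fs = 14 Hz.
14 Hz ≤ fs/2 = 24 Hz, appears at 14 Hz.
178 Hz mod fs = 34 Hz.
34 Hz > fs/2 = 24 Hz, folds to fs − 34 Hz = 14 Hz.
182 Hz mod fs = 38 Hz.
38 Hz > fs/2 = 24 Hz, folds to fs − 38 Hz = 10 Hz.
62 Hz mod fs = 14 Hz.
14 Hz ≤ fs/2 = 24 Hz, appears at 14 Hz.
Distinct values: {10 Hz, 14 Hz}.

10 Hz, 14 Hz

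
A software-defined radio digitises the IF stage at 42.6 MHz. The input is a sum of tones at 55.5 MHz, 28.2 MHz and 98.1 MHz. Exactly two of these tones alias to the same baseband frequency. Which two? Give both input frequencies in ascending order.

fs/2 = 21.3 MHz.
55.5 MHz mod fs = 12.9 MHz.
12.9 MHz ≤ fs/2 = 21.3 MHz, appears at 12.9 MHz.
28.2 MHz > fs/2 = 21.3 MHz, folds to fs − 28.2 MHz = 14.4 MHz.
98.1 MHz mod fs = 12.9 MHz.
12.9 MHz ≤ fs/2 = 21.3 MHz, appears at 12.9 MHz.
55.5 MHz and 98.1 MHz both map to 12.9 MHz.

55.5 MHz, 98.1 MHz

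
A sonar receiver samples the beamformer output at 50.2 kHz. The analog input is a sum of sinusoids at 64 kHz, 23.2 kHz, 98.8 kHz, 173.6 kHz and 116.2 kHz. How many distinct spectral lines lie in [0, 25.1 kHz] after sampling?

5

fs/2 = 25.1 kHz.
64 kHz mod fs = 13.8 kHz.
13.8 kHz ≤ fs/2 = 25.1 kHz, appears at 13.8 kHz.
23.2 kHz ≤ fs/2 = 25.1 kHz, passes unchanged.
98.8 kHz mod fs = 48.6 kHz.
48.6 kHz > fs/2 = 25.1 kHz, folds to fs − 48.6 kHz = 1.6 kHz.
173.6 kHz mod fs = 23 kHz.
23 kHz ≤ fs/2 = 25.1 kHz, appears at 23 kHz.
116.2 kHz mod fs = 15.8 kHz.
15.8 kHz ≤ fs/2 = 25.1 kHz, appears at 15.8 kHz.
Distinct values: {1.6 kHz, 13.8 kHz, 15.8 kHz, 23 kHz, 23.2 kHz} → 5.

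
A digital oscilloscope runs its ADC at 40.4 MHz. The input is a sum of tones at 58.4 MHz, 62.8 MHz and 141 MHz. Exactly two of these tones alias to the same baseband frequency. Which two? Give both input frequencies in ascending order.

fs/2 = 20.2 MHz.
58.4 MHz mod fs = 18 MHz.
18 MHz ≤ fs/2 = 20.2 MHz, appears at 18 MHz.
62.8 MHz mod fs = 22.4 MHz.
22.4 MHz > fs/2 = 20.2 MHz, folds to fs − 22.4 MHz = 18 MHz.
141 MHz mod fs = 19.8 MHz.
19.8 MHz ≤ fs/2 = 20.2 MHz, appears at 19.8 MHz.
58.4 MHz and 62.8 MHz both map to 18 MHz.

58.4 MHz, 62.8 MHz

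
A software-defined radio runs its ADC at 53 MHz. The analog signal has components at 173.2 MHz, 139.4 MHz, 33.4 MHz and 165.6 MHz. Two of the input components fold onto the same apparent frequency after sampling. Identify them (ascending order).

33.4 MHz, 139.4 MHz

fs/2 = 26.5 MHz.
173.2 MHz mod fs = 14.2 MHz.
14.2 MHz ≤ fs/2 = 26.5 MHz, appears at 14.2 MHz.
139.4 MHz mod fs = 33.4 MHz.
33.4 MHz > fs/2 = 26.5 MHz, folds to fs − 33.4 MHz = 19.6 MHz.
33.4 MHz > fs/2 = 26.5 MHz, folds to fs − 33.4 MHz = 19.6 MHz.
165.6 MHz mod fs = 6.6 MHz.
6.6 MHz ≤ fs/2 = 26.5 MHz, appears at 6.6 MHz.
33.4 MHz and 139.4 MHz both map to 19.6 MHz.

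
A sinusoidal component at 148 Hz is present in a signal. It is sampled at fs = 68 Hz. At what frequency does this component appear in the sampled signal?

12 Hz

148 Hz mod fs = 12 Hz.
12 Hz ≤ fs/2 = 34 Hz, appears at 12 Hz.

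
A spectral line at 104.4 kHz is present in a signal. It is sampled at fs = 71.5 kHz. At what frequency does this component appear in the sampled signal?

104.4 kHz mod fs = 32.9 kHz.
32.9 kHz ≤ fs/2 = 35.75 kHz, appears at 32.9 kHz.

32.9 kHz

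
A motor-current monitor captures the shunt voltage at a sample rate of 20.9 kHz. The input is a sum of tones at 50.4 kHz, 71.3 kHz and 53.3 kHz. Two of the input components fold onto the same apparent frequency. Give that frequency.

fs/2 = 10.45 kHz.
50.4 kHz mod fs = 8.6 kHz.
8.6 kHz ≤ fs/2 = 10.45 kHz, appears at 8.6 kHz.
71.3 kHz mod fs = 8.6 kHz.
8.6 kHz ≤ fs/2 = 10.45 kHz, appears at 8.6 kHz.
53.3 kHz mod fs = 11.5 kHz.
11.5 kHz > fs/2 = 10.45 kHz, folds to fs − 11.5 kHz = 9.4 kHz.
50.4 kHz and 71.3 kHz both map to 8.6 kHz.

8.6 kHz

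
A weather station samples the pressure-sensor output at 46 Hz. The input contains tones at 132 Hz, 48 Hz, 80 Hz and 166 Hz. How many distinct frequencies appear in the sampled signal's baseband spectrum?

4

fs/2 = 23 Hz.
132 Hz mod fs = 40 Hz.
40 Hz > fs/2 = 23 Hz, folds to fs − 40 Hz = 6 Hz.
48 Hz mod fs = 2 Hz.
2 Hz ≤ fs/2 = 23 Hz, appears at 2 Hz.
80 Hz mod fs = 34 Hz.
34 Hz > fs/2 = 23 Hz, folds to fs − 34 Hz = 12 Hz.
166 Hz mod fs = 28 Hz.
28 Hz > fs/2 = 23 Hz, folds to fs − 28 Hz = 18 Hz.
Distinct values: {2 Hz, 6 Hz, 12 Hz, 18 Hz} → 4.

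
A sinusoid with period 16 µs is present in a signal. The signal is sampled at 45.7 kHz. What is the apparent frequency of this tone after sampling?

16.8 kHz

T = 16 µs → f = 1/T = 62.5 kHz.
62.5 kHz mod fs = 16.8 kHz.
16.8 kHz ≤ fs/2 = 22.85 kHz, appears at 16.8 kHz.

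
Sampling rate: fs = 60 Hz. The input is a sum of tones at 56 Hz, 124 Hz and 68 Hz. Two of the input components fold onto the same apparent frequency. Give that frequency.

4 Hz

fs/2 = 30 Hz.
56 Hz > fs/2 = 30 Hz, folds to fs − 56 Hz = 4 Hz.
124 Hz mod fs = 4 Hz.
4 Hz ≤ fs/2 = 30 Hz, appears at 4 Hz.
68 Hz mod fs = 8 Hz.
8 Hz ≤ fs/2 = 30 Hz, appears at 8 Hz.
56 Hz and 124 Hz both map to 4 Hz.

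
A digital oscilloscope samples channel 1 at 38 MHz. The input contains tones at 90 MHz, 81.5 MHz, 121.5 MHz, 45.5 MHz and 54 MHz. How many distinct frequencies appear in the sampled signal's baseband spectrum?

4

fs/2 = 19 MHz.
90 MHz mod fs = 14 MHz.
14 MHz ≤ fs/2 = 19 MHz, appears at 14 MHz.
81.5 MHz mod fs = 5.5 MHz.
5.5 MHz ≤ fs/2 = 19 MHz, appears at 5.5 MHz.
121.5 MHz mod fs = 7.5 MHz.
7.5 MHz ≤ fs/2 = 19 MHz, appears at 7.5 MHz.
45.5 MHz mod fs = 7.5 MHz.
7.5 MHz ≤ fs/2 = 19 MHz, appears at 7.5 MHz.
54 MHz mod fs = 16 MHz.
16 MHz ≤ fs/2 = 19 MHz, appears at 16 MHz.
Distinct values: {5.5 MHz, 7.5 MHz, 14 MHz, 16 MHz} → 4.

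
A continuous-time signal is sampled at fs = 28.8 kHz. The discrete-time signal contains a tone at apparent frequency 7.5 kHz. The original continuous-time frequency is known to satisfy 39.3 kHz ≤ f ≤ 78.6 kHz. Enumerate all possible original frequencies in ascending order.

Frequencies that alias to 7.5 kHz are k·fs ± 7.5 kHz for integer k ≥ 0.
k=0: 7.5 kHz.
k=1: 21.3 kHz, 36.3 kHz.
k=2: 50.1 kHz, 65.1 kHz.
k=3: 78.9 kHz, 93.9 kHz.
Within [39.3 kHz, 78.6 kHz]: 50.1 kHz, 65.1 kHz.

50.1 kHz, 65.1 kHz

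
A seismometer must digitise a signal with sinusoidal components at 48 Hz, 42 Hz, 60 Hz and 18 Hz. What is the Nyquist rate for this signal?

120 Hz

Highest-frequency component: 60 Hz.
Nyquist rate = 2 × 60 Hz = 120 Hz.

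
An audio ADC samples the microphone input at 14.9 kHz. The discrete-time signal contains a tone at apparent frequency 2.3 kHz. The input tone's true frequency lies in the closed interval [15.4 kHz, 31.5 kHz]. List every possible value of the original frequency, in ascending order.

Frequencies that alias to 2.3 kHz are k·fs ± 2.3 kHz for integer k ≥ 0.
k=0: 2.3 kHz.
k=1: 12.6 kHz, 17.2 kHz.
k=2: 27.5 kHz, 32.1 kHz.
k=3: 42.4 kHz, 47 kHz.
Within [15.4 kHz, 31.5 kHz]: 17.2 kHz, 27.5 kHz.

17.2 kHz, 27.5 kHz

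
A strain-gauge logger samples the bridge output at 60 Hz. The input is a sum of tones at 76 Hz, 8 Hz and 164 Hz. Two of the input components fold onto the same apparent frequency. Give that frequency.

16 Hz

fs/2 = 30 Hz.
76 Hz mod fs = 16 Hz.
16 Hz ≤ fs/2 = 30 Hz, appears at 16 Hz.
8 Hz ≤ fs/2 = 30 Hz, passes unchanged.
164 Hz mod fs = 44 Hz.
44 Hz > fs/2 = 30 Hz, folds to fs − 44 Hz = 16 Hz.
76 Hz and 164 Hz both map to 16 Hz.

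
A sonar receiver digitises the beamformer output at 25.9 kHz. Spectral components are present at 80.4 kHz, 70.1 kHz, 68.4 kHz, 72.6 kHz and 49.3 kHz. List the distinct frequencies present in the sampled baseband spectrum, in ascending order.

fs/2 = 12.95 kHz.
80.4 kHz mod fs = 2.7 kHz.
2.7 kHz ≤ fs/2 = 12.95 kHz, appears at 2.7 kHz.
70.1 kHz mod fs = 18.3 kHz.
18.3 kHz > fs/2 = 12.95 kHz, folds to fs − 18.3 kHz = 7.6 kHz.
68.4 kHz mod fs = 16.6 kHz.
16.6 kHz > fs/2 = 12.95 kHz, folds to fs − 16.6 kHz = 9.3 kHz.
72.6 kHz mod fs = 20.8 kHz.
20.8 kHz > fs/2 = 12.95 kHz, folds to fs − 20.8 kHz = 5.1 kHz.
49.3 kHz mod fs = 23.4 kHz.
23.4 kHz > fs/2 = 12.95 kHz, folds to fs − 23.4 kHz = 2.5 kHz.
Distinct values: {2.5 kHz, 2.7 kHz, 5.1 kHz, 7.6 kHz, 9.3 kHz}.

2.5 kHz, 2.7 kHz, 5.1 kHz, 7.6 kHz, 9.3 kHz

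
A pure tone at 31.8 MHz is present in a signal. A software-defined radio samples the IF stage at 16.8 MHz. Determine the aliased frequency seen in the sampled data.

31.8 MHz mod fs = 15 MHz.
15 MHz > fs/2 = 8.4 MHz, folds to fs − 15 MHz = 1.8 MHz.

1.8 MHz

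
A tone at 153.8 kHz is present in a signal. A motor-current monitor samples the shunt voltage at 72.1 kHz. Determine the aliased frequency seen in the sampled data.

153.8 kHz mod fs = 9.6 kHz.
9.6 kHz ≤ fs/2 = 36.05 kHz, appears at 9.6 kHz.

9.6 kHz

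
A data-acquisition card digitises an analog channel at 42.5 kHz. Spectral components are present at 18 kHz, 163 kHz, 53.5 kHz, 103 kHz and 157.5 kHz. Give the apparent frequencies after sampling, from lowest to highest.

7 kHz, 11 kHz, 12.5 kHz, 18 kHz

fs/2 = 21.25 kHz.
18 kHz ≤ fs/2 = 21.25 kHz, passes unchanged.
163 kHz mod fs = 35.5 kHz.
35.5 kHz > fs/2 = 21.25 kHz, folds to fs − 35.5 kHz = 7 kHz.
53.5 kHz mod fs = 11 kHz.
11 kHz ≤ fs/2 = 21.25 kHz, appears at 11 kHz.
103 kHz mod fs = 18 kHz.
18 kHz ≤ fs/2 = 21.25 kHz, appears at 18 kHz.
157.5 kHz mod fs = 30 kHz.
30 kHz > fs/2 = 21.25 kHz, folds to fs − 30 kHz = 12.5 kHz.
Distinct values: {7 kHz, 11 kHz, 12.5 kHz, 18 kHz}.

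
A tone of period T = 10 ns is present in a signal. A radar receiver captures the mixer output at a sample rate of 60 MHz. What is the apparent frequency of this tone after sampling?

T = 10 ns → f = 1/T = 100 MHz.
100 MHz mod fs = 40 MHz.
40 MHz > fs/2 = 30 MHz, folds to fs − 40 MHz = 20 MHz.

20 MHz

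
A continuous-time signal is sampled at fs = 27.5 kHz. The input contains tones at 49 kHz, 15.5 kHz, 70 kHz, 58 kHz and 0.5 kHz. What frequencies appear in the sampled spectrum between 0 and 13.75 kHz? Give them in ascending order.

fs/2 = 13.75 kHz.
49 kHz mod fs = 21.5 kHz.
21.5 kHz > fs/2 = 13.75 kHz, folds to fs − 21.5 kHz = 6 kHz.
15.5 kHz > fs/2 = 13.75 kHz, folds to fs − 15.5 kHz = 12 kHz.
70 kHz mod fs = 15 kHz.
15 kHz > fs/2 = 13.75 kHz, folds to fs − 15 kHz = 12.5 kHz.
58 kHz mod fs = 3 kHz.
3 kHz ≤ fs/2 = 13.75 kHz, appears at 3 kHz.
0.5 kHz ≤ fs/2 = 13.75 kHz, passes unchanged.
Distinct values: {0.5 kHz, 3 kHz, 6 kHz, 12 kHz, 12.5 kHz}.

0.5 kHz, 3 kHz, 6 kHz, 12 kHz, 12.5 kHz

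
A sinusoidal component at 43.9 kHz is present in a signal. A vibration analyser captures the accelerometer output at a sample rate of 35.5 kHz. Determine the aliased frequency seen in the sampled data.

8.4 kHz

43.9 kHz mod fs = 8.4 kHz.
8.4 kHz ≤ fs/2 = 17.75 kHz, appears at 8.4 kHz.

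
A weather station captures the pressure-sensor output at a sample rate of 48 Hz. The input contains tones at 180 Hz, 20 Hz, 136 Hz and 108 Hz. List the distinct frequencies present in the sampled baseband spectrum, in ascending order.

8 Hz, 12 Hz, 20 Hz

fs/2 = 24 Hz.
180 Hz mod fs = 36 Hz.
36 Hz > fs/2 = 24 Hz, folds to fs − 36 Hz = 12 Hz.
20 Hz ≤ fs/2 = 24 Hz, passes unchanged.
136 Hz mod fs = 40 Hz.
40 Hz > fs/2 = 24 Hz, folds to fs − 40 Hz = 8 Hz.
108 Hz mod fs = 12 Hz.
12 Hz ≤ fs/2 = 24 Hz, appears at 12 Hz.
Distinct values: {8 Hz, 12 Hz, 20 Hz}.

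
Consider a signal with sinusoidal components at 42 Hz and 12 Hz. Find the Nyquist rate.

Highest-frequency component: 42 Hz.
Nyquist rate = 2 × 42 Hz = 84 Hz.

84 Hz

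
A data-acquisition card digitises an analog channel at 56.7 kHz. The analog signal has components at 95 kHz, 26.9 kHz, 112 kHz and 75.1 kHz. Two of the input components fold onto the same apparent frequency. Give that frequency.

18.4 kHz

fs/2 = 28.35 kHz.
95 kHz mod fs = 38.3 kHz.
38.3 kHz > fs/2 = 28.35 kHz, folds to fs − 38.3 kHz = 18.4 kHz.
26.9 kHz ≤ fs/2 = 28.35 kHz, passes unchanged.
112 kHz mod fs = 55.3 kHz.
55.3 kHz > fs/2 = 28.35 kHz, folds to fs − 55.3 kHz = 1.4 kHz.
75.1 kHz mod fs = 18.4 kHz.
18.4 kHz ≤ fs/2 = 28.35 kHz, appears at 18.4 kHz.
75.1 kHz and 95 kHz both map to 18.4 kHz.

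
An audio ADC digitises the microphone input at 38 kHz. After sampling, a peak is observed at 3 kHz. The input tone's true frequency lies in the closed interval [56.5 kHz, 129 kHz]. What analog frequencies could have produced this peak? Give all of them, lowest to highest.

73 kHz, 79 kHz, 111 kHz, 117 kHz

Frequencies that alias to 3 kHz are k·fs ± 3 kHz for integer k ≥ 0.
k=0: 3 kHz.
k=1: 35 kHz, 41 kHz.
k=2: 73 kHz, 79 kHz.
k=3: 111 kHz, 117 kHz.
k=4: 149 kHz, 155 kHz.
Within [56.5 kHz, 129 kHz]: 73 kHz, 79 kHz, 111 kHz, 117 kHz.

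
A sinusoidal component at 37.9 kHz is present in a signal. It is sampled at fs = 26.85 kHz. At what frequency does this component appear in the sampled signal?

37.9 kHz mod fs = 11.05 kHz.
11.05 kHz ≤ fs/2 = 13.425 kHz, appears at 11.05 kHz.

11.05 kHz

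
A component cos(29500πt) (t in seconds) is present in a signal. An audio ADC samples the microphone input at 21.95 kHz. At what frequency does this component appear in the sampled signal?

7.2 kHz

ω = 29500π rad/s → f = ω/(2π) = 14750 Hz = 14.75 kHz.
14.75 kHz > fs/2 = 10.975 kHz, folds to fs − 14.75 kHz = 7.2 kHz.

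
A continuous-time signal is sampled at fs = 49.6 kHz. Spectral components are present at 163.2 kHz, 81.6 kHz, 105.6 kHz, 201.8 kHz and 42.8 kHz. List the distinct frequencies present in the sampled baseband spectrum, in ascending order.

fs/2 = 24.8 kHz.
163.2 kHz mod fs = 14.4 kHz.
14.4 kHz ≤ fs/2 = 24.8 kHz, appears at 14.4 kHz.
81.6 kHz mod fs = 32 kHz.
32 kHz > fs/2 = 24.8 kHz, folds to fs − 32 kHz = 17.6 kHz.
105.6 kHz mod fs = 6.4 kHz.
6.4 kHz ≤ fs/2 = 24.8 kHz, appears at 6.4 kHz.
201.8 kHz mod fs = 3.4 kHz.
3.4 kHz ≤ fs/2 = 24.8 kHz, appears at 3.4 kHz.
42.8 kHz > fs/2 = 24.8 kHz, folds to fs − 42.8 kHz = 6.8 kHz.
Distinct values: {3.4 kHz, 6.4 kHz, 6.8 kHz, 14.4 kHz, 17.6 kHz}.

3.4 kHz, 6.4 kHz, 6.8 kHz, 14.4 kHz, 17.6 kHz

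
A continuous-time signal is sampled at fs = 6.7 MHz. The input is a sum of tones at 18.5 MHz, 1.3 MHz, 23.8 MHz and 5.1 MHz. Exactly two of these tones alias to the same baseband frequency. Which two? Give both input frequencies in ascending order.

fs/2 = 3.35 MHz.
18.5 MHz mod fs = 5.1 MHz.
5.1 MHz > fs/2 = 3.35 MHz, folds to fs − 5.1 MHz = 1.6 MHz.
1.3 MHz ≤ fs/2 = 3.35 MHz, passes unchanged.
23.8 MHz mod fs = 3.7 MHz.
3.7 MHz > fs/2 = 3.35 MHz, folds to fs − 3.7 MHz = 3 MHz.
5.1 MHz > fs/2 = 3.35 MHz, folds to fs − 5.1 MHz = 1.6 MHz.
5.1 MHz and 18.5 MHz both map to 1.6 MHz.

5.1 MHz, 18.5 MHz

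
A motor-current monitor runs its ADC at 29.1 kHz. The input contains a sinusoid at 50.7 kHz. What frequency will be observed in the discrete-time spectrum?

50.7 kHz mod fs = 21.6 kHz.
21.6 kHz > fs/2 = 14.55 kHz, folds to fs − 21.6 kHz = 7.5 kHz.

7.5 kHz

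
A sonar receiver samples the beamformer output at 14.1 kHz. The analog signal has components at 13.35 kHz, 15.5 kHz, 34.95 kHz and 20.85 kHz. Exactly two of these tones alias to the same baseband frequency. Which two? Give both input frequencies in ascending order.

20.85 kHz, 34.95 kHz

fs/2 = 7.05 kHz.
13.35 kHz > fs/2 = 7.05 kHz, folds to fs − 13.35 kHz = 0.75 kHz.
15.5 kHz mod fs = 1.4 kHz.
1.4 kHz ≤ fs/2 = 7.05 kHz, appears at 1.4 kHz.
34.95 kHz mod fs = 6.75 kHz.
6.75 kHz ≤ fs/2 = 7.05 kHz, appears at 6.75 kHz.
20.85 kHz mod fs = 6.75 kHz.
6.75 kHz ≤ fs/2 = 7.05 kHz, appears at 6.75 kHz.
20.85 kHz and 34.95 kHz both map to 6.75 kHz.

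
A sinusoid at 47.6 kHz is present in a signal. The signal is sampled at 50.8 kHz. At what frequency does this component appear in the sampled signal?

3.2 kHz

47.6 kHz > fs/2 = 25.4 kHz, folds to fs − 47.6 kHz = 3.2 kHz.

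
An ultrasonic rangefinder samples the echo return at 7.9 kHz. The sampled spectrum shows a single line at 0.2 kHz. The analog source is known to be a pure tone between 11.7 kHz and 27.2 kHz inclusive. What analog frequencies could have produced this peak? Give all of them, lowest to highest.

Frequencies that alias to 0.2 kHz are k·fs ± 0.2 kHz for integer k ≥ 0.
k=0: 0.2 kHz.
k=1: 7.7 kHz, 8.1 kHz.
k=2: 15.6 kHz, 16 kHz.
k=3: 23.5 kHz, 23.9 kHz.
k=4: 31.4 kHz, 31.8 kHz.
Within [11.7 kHz, 27.2 kHz]: 15.6 kHz, 16 kHz, 23.5 kHz, 23.9 kHz.

15.6 kHz, 16 kHz, 23.5 kHz, 23.9 kHz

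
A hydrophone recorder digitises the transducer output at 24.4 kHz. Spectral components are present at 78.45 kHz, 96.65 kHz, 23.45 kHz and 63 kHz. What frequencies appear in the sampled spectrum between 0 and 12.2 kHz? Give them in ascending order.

fs/2 = 12.2 kHz.
78.45 kHz mod fs = 5.25 kHz.
5.25 kHz ≤ fs/2 = 12.2 kHz, appears at 5.25 kHz.
96.65 kHz mod fs = 23.45 kHz.
23.45 kHz > fs/2 = 12.2 kHz, folds to fs − 23.45 kHz = 0.95 kHz.
23.45 kHz > fs/2 = 12.2 kHz, folds to fs − 23.45 kHz = 0.95 kHz.
63 kHz mod fs = 14.2 kHz.
14.2 kHz > fs/2 = 12.2 kHz, folds to fs − 14.2 kHz = 10.2 kHz.
Distinct values: {0.95 kHz, 5.25 kHz, 10.2 kHz}.

0.95 kHz, 5.25 kHz, 10.2 kHz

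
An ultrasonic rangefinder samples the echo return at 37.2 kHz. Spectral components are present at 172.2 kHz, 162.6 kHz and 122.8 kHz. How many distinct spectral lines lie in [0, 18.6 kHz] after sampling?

fs/2 = 18.6 kHz.
172.2 kHz mod fs = 23.4 kHz.
23.4 kHz > fs/2 = 18.6 kHz, folds to fs − 23.4 kHz = 13.8 kHz.
162.6 kHz mod fs = 13.8 kHz.
13.8 kHz ≤ fs/2 = 18.6 kHz, appears at 13.8 kHz.
122.8 kHz mod fs = 11.2 kHz.
11.2 kHz ≤ fs/2 = 18.6 kHz, appears at 11.2 kHz.
Distinct values: {11.2 kHz, 13.8 kHz} → 2.

2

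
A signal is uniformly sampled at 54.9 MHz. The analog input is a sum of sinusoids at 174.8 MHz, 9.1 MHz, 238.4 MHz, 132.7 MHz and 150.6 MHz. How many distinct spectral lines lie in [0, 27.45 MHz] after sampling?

5

fs/2 = 27.45 MHz.
174.8 MHz mod fs = 10.1 MHz.
10.1 MHz ≤ fs/2 = 27.45 MHz, appears at 10.1 MHz.
9.1 MHz ≤ fs/2 = 27.45 MHz, passes unchanged.
238.4 MHz mod fs = 18.8 MHz.
18.8 MHz ≤ fs/2 = 27.45 MHz, appears at 18.8 MHz.
132.7 MHz mod fs = 22.9 MHz.
22.9 MHz ≤ fs/2 = 27.45 MHz, appears at 22.9 MHz.
150.6 MHz mod fs = 40.8 MHz.
40.8 MHz > fs/2 = 27.45 MHz, folds to fs − 40.8 MHz = 14.1 MHz.
Distinct values: {9.1 MHz, 10.1 MHz, 14.1 MHz, 18.8 MHz, 22.9 MHz} → 5.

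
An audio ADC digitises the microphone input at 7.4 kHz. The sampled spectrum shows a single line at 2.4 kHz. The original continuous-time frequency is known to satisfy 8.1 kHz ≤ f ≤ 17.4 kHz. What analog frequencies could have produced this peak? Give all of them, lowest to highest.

9.8 kHz, 12.4 kHz, 17.2 kHz

Frequencies that alias to 2.4 kHz are k·fs ± 2.4 kHz for integer k ≥ 0.
k=0: 2.4 kHz.
k=1: 5 kHz, 9.8 kHz.
k=2: 12.4 kHz, 17.2 kHz.
k=3: 19.8 kHz, 24.6 kHz.
Within [8.1 kHz, 17.4 kHz]: 9.8 kHz, 12.4 kHz, 17.2 kHz.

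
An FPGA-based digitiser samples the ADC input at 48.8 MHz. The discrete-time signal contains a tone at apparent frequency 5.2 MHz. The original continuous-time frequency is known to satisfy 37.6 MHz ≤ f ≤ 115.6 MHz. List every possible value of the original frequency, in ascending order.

43.6 MHz, 54 MHz, 92.4 MHz, 102.8 MHz

Frequencies that alias to 5.2 MHz are k·fs ± 5.2 MHz for integer k ≥ 0.
k=0: 5.2 MHz.
k=1: 43.6 MHz, 54 MHz.
k=2: 92.4 MHz, 102.8 MHz.
k=3: 141.2 MHz, 151.6 MHz.
Within [37.6 MHz, 115.6 MHz]: 43.6 MHz, 54 MHz, 92.4 MHz, 102.8 MHz.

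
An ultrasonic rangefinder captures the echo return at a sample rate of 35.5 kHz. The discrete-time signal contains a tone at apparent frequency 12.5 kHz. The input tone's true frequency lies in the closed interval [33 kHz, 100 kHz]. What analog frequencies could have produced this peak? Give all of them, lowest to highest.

48 kHz, 58.5 kHz, 83.5 kHz, 94 kHz

Frequencies that alias to 12.5 kHz are k·fs ± 12.5 kHz for integer k ≥ 0.
k=0: 12.5 kHz.
k=1: 23 kHz, 48 kHz.
k=2: 58.5 kHz, 83.5 kHz.
k=3: 94 kHz, 119 kHz.
k=4: 129.5 kHz, 154.5 kHz.
Within [33 kHz, 100 kHz]: 48 kHz, 58.5 kHz, 83.5 kHz, 94 kHz.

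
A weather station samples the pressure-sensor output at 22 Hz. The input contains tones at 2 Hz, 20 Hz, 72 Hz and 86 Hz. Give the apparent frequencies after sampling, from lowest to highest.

2 Hz, 6 Hz

fs/2 = 11 Hz.
2 Hz ≤ fs/2 = 11 Hz, passes unchanged.
20 Hz > fs/2 = 11 Hz, folds to fs − 20 Hz = 2 Hz.
72 Hz mod fs = 6 Hz.
6 Hz ≤ fs/2 = 11 Hz, appears at 6 Hz.
86 Hz mod fs = 20 Hz.
20 Hz > fs/2 = 11 Hz, folds to fs − 20 Hz = 2 Hz.
Distinct values: {2 Hz, 6 Hz}.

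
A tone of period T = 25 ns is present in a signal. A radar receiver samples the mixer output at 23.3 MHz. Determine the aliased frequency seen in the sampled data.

T = 25 ns → f = 1/T = 40 MHz.
40 MHz mod fs = 16.7 MHz.
16.7 MHz > fs/2 = 11.65 MHz, folds to fs − 16.7 MHz = 6.6 MHz.

6.6 MHz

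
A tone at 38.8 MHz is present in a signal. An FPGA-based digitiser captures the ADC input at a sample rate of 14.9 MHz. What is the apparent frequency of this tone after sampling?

5.9 MHz

38.8 MHz mod fs = 9 MHz.
9 MHz > fs/2 = 7.45 MHz, folds to fs − 9 MHz = 5.9 MHz.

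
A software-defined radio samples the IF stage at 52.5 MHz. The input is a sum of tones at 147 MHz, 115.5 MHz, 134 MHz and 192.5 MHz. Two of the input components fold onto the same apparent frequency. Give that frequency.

10.5 MHz

fs/2 = 26.25 MHz.
147 MHz mod fs = 42 MHz.
42 MHz > fs/2 = 26.25 MHz, folds to fs − 42 MHz = 10.5 MHz.
115.5 MHz mod fs = 10.5 MHz.
10.5 MHz ≤ fs/2 = 26.25 MHz, appears at 10.5 MHz.
134 MHz mod fs = 29 MHz.
29 MHz > fs/2 = 26.25 MHz, folds to fs − 29 MHz = 23.5 MHz.
192.5 MHz mod fs = 35 MHz.
35 MHz > fs/2 = 26.25 MHz, folds to fs − 35 MHz = 17.5 MHz.
115.5 MHz and 147 MHz both map to 10.5 MHz.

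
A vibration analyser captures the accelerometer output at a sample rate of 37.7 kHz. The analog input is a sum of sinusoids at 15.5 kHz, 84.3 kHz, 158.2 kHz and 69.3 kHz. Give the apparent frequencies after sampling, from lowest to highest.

6.1 kHz, 7.4 kHz, 8.9 kHz, 15.5 kHz

fs/2 = 18.85 kHz.
15.5 kHz ≤ fs/2 = 18.85 kHz, passes unchanged.
84.3 kHz mod fs = 8.9 kHz.
8.9 kHz ≤ fs/2 = 18.85 kHz, appears at 8.9 kHz.
158.2 kHz mod fs = 7.4 kHz.
7.4 kHz ≤ fs/2 = 18.85 kHz, appears at 7.4 kHz.
69.3 kHz mod fs = 31.6 kHz.
31.6 kHz > fs/2 = 18.85 kHz, folds to fs − 31.6 kHz = 6.1 kHz.
Distinct values: {6.1 kHz, 7.4 kHz, 8.9 kHz, 15.5 kHz}.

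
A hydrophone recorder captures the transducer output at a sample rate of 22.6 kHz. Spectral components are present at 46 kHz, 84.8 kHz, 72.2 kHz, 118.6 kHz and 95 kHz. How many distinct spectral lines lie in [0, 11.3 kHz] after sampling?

fs/2 = 11.3 kHz.
46 kHz mod fs = 0.8 kHz.
0.8 kHz ≤ fs/2 = 11.3 kHz, appears at 0.8 kHz.
84.8 kHz mod fs = 17 kHz.
17 kHz > fs/2 = 11.3 kHz, folds to fs − 17 kHz = 5.6 kHz.
72.2 kHz mod fs = 4.4 kHz.
4.4 kHz ≤ fs/2 = 11.3 kHz, appears at 4.4 kHz.
118.6 kHz mod fs = 5.6 kHz.
5.6 kHz ≤ fs/2 = 11.3 kHz, appears at 5.6 kHz.
95 kHz mod fs = 4.6 kHz.
4.6 kHz ≤ fs/2 = 11.3 kHz, appears at 4.6 kHz.
Distinct values: {0.8 kHz, 4.4 kHz, 4.6 kHz, 5.6 kHz} → 4.

4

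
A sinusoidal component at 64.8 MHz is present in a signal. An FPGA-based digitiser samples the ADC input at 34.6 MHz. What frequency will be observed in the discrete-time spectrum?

4.4 MHz

64.8 MHz mod fs = 30.2 MHz.
30.2 MHz > fs/2 = 17.3 MHz, folds to fs − 30.2 MHz = 4.4 MHz.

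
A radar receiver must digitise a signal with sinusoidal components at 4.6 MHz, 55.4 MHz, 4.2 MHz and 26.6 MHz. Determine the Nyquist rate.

Highest-frequency component: 55.4 MHz.
Nyquist rate = 2 × 55.4 MHz = 110.8 MHz.

110.8 MHz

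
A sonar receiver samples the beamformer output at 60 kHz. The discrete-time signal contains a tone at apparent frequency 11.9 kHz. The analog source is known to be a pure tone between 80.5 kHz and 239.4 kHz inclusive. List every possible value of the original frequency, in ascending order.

108.1 kHz, 131.9 kHz, 168.1 kHz, 191.9 kHz, 228.1 kHz

Frequencies that alias to 11.9 kHz are k·fs ± 11.9 kHz for integer k ≥ 0.
k=0: 11.9 kHz.
k=1: 48.1 kHz, 71.9 kHz.
k=2: 108.1 kHz, 131.9 kHz.
k=3: 168.1 kHz, 191.9 kHz.
k=4: 228.1 kHz, 251.9 kHz.
k=5: 288.1 kHz, 311.9 kHz.
Within [80.5 kHz, 239.4 kHz]: 108.1 kHz, 131.9 kHz, 168.1 kHz, 191.9 kHz, 228.1 kHz.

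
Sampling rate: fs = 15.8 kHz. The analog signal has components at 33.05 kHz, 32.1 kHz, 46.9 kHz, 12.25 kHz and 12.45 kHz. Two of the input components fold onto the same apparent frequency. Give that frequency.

fs/2 = 7.9 kHz.
33.05 kHz mod fs = 1.45 kHz.
1.45 kHz ≤ fs/2 = 7.9 kHz, appears at 1.45 kHz.
32.1 kHz mod fs = 0.5 kHz.
0.5 kHz ≤ fs/2 = 7.9 kHz, appears at 0.5 kHz.
46.9 kHz mod fs = 15.3 kHz.
15.3 kHz > fs/2 = 7.9 kHz, folds to fs − 15.3 kHz = 0.5 kHz.
12.25 kHz > fs/2 = 7.9 kHz, folds to fs − 12.25 kHz = 3.55 kHz.
12.45 kHz > fs/2 = 7.9 kHz, folds to fs − 12.45 kHz = 3.35 kHz.
32.1 kHz and 46.9 kHz both map to 0.5 kHz.

0.5 kHz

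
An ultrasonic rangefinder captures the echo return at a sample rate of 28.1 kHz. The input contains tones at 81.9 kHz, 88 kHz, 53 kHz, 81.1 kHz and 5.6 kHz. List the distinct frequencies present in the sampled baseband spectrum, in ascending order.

2.4 kHz, 3.2 kHz, 3.7 kHz, 5.6 kHz

fs/2 = 14.05 kHz.
81.9 kHz mod fs = 25.7 kHz.
25.7 kHz > fs/2 = 14.05 kHz, folds to fs − 25.7 kHz = 2.4 kHz.
88 kHz mod fs = 3.7 kHz.
3.7 kHz ≤ fs/2 = 14.05 kHz, appears at 3.7 kHz.
53 kHz mod fs = 24.9 kHz.
24.9 kHz > fs/2 = 14.05 kHz, folds to fs − 24.9 kHz = 3.2 kHz.
81.1 kHz mod fs = 24.9 kHz.
24.9 kHz > fs/2 = 14.05 kHz, folds to fs − 24.9 kHz = 3.2 kHz.
5.6 kHz ≤ fs/2 = 14.05 kHz, passes unchanged.
Distinct values: {2.4 kHz, 3.2 kHz, 3.7 kHz, 5.6 kHz}.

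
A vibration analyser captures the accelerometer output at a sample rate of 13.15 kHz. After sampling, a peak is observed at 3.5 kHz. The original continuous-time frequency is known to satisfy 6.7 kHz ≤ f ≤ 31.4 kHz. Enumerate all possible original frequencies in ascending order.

Frequencies that alias to 3.5 kHz are k·fs ± 3.5 kHz for integer k ≥ 0.
k=0: 3.5 kHz.
k=1: 9.65 kHz, 16.65 kHz.
k=2: 22.8 kHz, 29.8 kHz.
k=3: 35.95 kHz, 42.95 kHz.
Within [6.7 kHz, 31.4 kHz]: 9.65 kHz, 16.65 kHz, 22.8 kHz, 29.8 kHz.

9.65 kHz, 16.65 kHz, 22.8 kHz, 29.8 kHz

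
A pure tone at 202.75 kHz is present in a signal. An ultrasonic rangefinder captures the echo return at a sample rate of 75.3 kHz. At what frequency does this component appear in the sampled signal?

23.15 kHz

202.75 kHz mod fs = 52.15 kHz.
52.15 kHz > fs/2 = 37.65 kHz, folds to fs − 52.15 kHz = 23.15 kHz.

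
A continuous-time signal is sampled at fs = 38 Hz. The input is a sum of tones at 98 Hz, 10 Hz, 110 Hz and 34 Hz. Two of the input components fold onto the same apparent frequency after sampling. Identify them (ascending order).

fs/2 = 19 Hz.
98 Hz mod fs = 22 Hz.
22 Hz > fs/2 = 19 Hz, folds to fs − 22 Hz = 16 Hz.
10 Hz ≤ fs/2 = 19 Hz, passes unchanged.
110 Hz mod fs = 34 Hz.
34 Hz > fs/2 = 19 Hz, folds to fs − 34 Hz = 4 Hz.
34 Hz > fs/2 = 19 Hz, folds to fs − 34 Hz = 4 Hz.
34 Hz and 110 Hz both map to 4 Hz.

34 Hz, 110 Hz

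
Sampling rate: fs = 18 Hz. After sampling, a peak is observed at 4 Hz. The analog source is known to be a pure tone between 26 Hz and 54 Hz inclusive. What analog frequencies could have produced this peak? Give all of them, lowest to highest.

Frequencies that alias to 4 Hz are k·fs ± 4 Hz for integer k ≥ 0.
k=0: 4 Hz.
k=1: 14 Hz, 22 Hz.
k=2: 32 Hz, 40 Hz.
k=3: 50 Hz, 58 Hz.
k=4: 68 Hz, 76 Hz.
Within [26 Hz, 54 Hz]: 32 Hz, 40 Hz, 50 Hz.

32 Hz, 40 Hz, 50 Hz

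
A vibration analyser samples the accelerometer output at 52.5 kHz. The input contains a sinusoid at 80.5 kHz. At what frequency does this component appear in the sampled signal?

24.5 kHz

80.5 kHz mod fs = 28 kHz.
28 kHz > fs/2 = 26.25 kHz, folds to fs − 28 kHz = 24.5 kHz.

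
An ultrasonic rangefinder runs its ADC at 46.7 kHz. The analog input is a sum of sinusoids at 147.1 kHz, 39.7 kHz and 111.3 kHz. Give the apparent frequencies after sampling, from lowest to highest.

7 kHz, 17.9 kHz

fs/2 = 23.35 kHz.
147.1 kHz mod fs = 7 kHz.
7 kHz ≤ fs/2 = 23.35 kHz, appears at 7 kHz.
39.7 kHz > fs/2 = 23.35 kHz, folds to fs − 39.7 kHz = 7 kHz.
111.3 kHz mod fs = 17.9 kHz.
17.9 kHz ≤ fs/2 = 23.35 kHz, appears at 17.9 kHz.
Distinct values: {7 kHz, 17.9 kHz}.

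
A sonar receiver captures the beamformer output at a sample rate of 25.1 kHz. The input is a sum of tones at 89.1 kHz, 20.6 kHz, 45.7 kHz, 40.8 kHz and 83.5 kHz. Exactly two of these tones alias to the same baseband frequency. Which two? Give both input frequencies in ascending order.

20.6 kHz, 45.7 kHz

fs/2 = 12.55 kHz.
89.1 kHz mod fs = 13.8 kHz.
13.8 kHz > fs/2 = 12.55 kHz, folds to fs − 13.8 kHz = 11.3 kHz.
20.6 kHz > fs/2 = 12.55 kHz, folds to fs − 20.6 kHz = 4.5 kHz.
45.7 kHz mod fs = 20.6 kHz.
20.6 kHz > fs/2 = 12.55 kHz, folds to fs − 20.6 kHz = 4.5 kHz.
40.8 kHz mod fs = 15.7 kHz.
15.7 kHz > fs/2 = 12.55 kHz, folds to fs − 15.7 kHz = 9.4 kHz.
83.5 kHz mod fs = 8.2 kHz.
8.2 kHz ≤ fs/2 = 12.55 kHz, appears at 8.2 kHz.
20.6 kHz and 45.7 kHz both map to 4.5 kHz.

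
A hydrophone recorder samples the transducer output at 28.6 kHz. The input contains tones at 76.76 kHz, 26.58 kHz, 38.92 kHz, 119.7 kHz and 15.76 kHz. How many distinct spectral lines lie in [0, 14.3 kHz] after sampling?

fs/2 = 14.3 kHz.
76.76 kHz mod fs = 19.56 kHz.
19.56 kHz > fs/2 = 14.3 kHz, folds to fs − 19.56 kHz = 9.04 kHz.
26.58 kHz > fs/2 = 14.3 kHz, folds to fs − 26.58 kHz = 2.02 kHz.
38.92 kHz mod fs = 10.32 kHz.
10.32 kHz ≤ fs/2 = 14.3 kHz, appears at 10.32 kHz.
119.7 kHz mod fs = 5.3 kHz.
5.3 kHz ≤ fs/2 = 14.3 kHz, appears at 5.3 kHz.
15.76 kHz > fs/2 = 14.3 kHz, folds to fs − 15.76 kHz = 12.84 kHz.
Distinct values: {2.02 kHz, 5.3 kHz, 9.04 kHz, 10.32 kHz, 12.84 kHz} → 5.

5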